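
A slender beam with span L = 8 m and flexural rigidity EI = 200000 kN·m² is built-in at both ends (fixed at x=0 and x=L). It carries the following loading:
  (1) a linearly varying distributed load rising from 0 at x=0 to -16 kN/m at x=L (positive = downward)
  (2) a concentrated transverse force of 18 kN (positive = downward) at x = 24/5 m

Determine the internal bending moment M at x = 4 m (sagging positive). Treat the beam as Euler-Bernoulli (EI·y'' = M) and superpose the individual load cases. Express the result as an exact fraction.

M(4) = -736/75 kN·m

Load 1 — triangular load w₀=-16 kN/m (0→w₀ over full span):
  M_1 = 3w₀Lx/20 - w₀L²/30 - w₀x³/(6L) = 3·(-16)·8·4/20 - (-16)·8²/30 - (-16)·4³/(6·8) = -64/3 kN·m
Load 2 — point force P=18 kN at a=24/5 m (b=L-a=16/5):
  M_2 = Pb²(3a+b)x/L³ - Pab²/L²  [x≤a] = 18·(16/5)²·(3·(24/5)+(16/5))·4/8³ - 18·(24/5)·(16/5)²/8² = 288/25 kN·m
Superposition: M = Σ M_i = -736/75 kN·m ≈ -9.813333 kN·m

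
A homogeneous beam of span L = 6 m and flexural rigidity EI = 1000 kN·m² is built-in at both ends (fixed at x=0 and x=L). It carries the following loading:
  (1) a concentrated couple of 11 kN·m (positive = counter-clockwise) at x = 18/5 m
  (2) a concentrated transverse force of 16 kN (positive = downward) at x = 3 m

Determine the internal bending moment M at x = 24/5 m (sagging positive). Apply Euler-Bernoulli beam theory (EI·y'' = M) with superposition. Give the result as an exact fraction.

Load 1 — applied couple M₀=11 kN·m at a=18/5 m (b=L-a=12/5):
  M_1 = R_Ax - M_A - M₀  [x>a] with R_A=66/25, M_A=88/25 = (66/25)·(24/5) - (88/25) - 11 = -231/125 kN·m
Load 2 — point force P=16 kN at a=3 m (b=L-a=3):
  M_2 = Pa²(a+3b)(L-x)/L³ - Pa²b/L²  [x>a] = 16·3²·(3+3·3)·(6-(24/5))/6³ - 16·3²·3/6² = -12/5 kN·m
Superposition: M = Σ M_i = -531/125 kN·m ≈ -4.248000 kN·m

M(24/5) = -531/125 kN·m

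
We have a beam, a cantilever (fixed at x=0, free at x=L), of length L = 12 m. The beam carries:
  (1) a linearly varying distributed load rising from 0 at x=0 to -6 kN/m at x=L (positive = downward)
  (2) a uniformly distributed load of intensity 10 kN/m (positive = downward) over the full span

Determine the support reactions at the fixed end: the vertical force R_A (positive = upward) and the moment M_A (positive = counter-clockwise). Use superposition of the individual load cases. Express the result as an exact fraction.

Load 1 — triangular load w₀=-6 kN/m (0→w₀ over full span):
  R_A = w₀L/2 = (-6)·12/2 = -36 kN
  M_A = w₀L²/3 = (-6)·12²/3 = -288 kN·m
Load 2 — uniform load w=10 kN/m over full span:
  R_A = wL = 10·12 = 120 kN
  M_A = wL²/2 = 10·12²/2 = 720 kN·m
Superposition: R_A = 84 kN, M_A = 432 kN·m

R_A = 84 kN, M_A = 432 kN·m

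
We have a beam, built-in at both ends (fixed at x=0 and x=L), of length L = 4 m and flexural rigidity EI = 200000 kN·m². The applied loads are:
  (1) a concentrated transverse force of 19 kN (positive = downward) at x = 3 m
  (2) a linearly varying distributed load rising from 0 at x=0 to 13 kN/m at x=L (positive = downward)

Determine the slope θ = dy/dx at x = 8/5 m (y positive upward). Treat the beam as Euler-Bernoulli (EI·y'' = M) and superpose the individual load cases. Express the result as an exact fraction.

θ(8/5) = -4871/250000000 rad

Load 1 — point force P=19 kN at a=3 m (b=L-a=1):
  θ_1 = -Pb²x(2aL-(3a+b)x)/(2L³EI)  [x≤a] = -19·1²·(8/5)·(2·3·4-(3·3+1)·(8/5))/(2·4³·200000) = -19/2000000 rad
Load 2 — triangular load w₀=13 kN/m (0→w₀ over full span):
  θ_2 = -w₀(2x(L-x)(L-2x)(x+2L)+x²(L-x)²)/(120LEI) = -13·(2·(8/5)·(4-(8/5))·(4-2·(8/5))·((8/5)+2·4)+(8/5)²·(4-(8/5))²)/(120·4·200000) = -39/3906250 rad
Superposition: θ = Σ θ_i = -4871/250000000 rad ≈ -0.000019 rad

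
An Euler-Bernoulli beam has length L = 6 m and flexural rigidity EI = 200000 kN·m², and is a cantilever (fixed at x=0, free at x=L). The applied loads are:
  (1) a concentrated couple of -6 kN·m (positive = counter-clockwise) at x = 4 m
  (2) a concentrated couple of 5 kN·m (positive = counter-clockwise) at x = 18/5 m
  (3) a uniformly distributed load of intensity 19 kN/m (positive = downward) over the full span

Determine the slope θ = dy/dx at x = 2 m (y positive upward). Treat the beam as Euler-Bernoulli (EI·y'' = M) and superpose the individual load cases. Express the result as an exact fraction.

Load 1 — applied couple M₀=-6 kN·m at a=4 m (b=L-a=2):
  θ_1 = M₀x/EI  [x≤a] = (-6)·2/200000 = -3/50000 rad
Load 2 — applied couple M₀=5 kN·m at a=18/5 m (b=L-a=12/5):
  θ_2 = M₀x/EI  [x≤a] = 5·2/200000 = 1/20000 rad
Load 3 — uniform load w=19 kN/m over full span:
  θ_3 = -wx(x²-3Lx+3L²)/(6EI) = -19·2·(2²-3·6·2+3·6²)/(6·200000) = -361/150000 rad
Superposition: θ = Σ θ_i = -29/12000 rad ≈ -0.002417 rad

θ(2) = -29/12000 rad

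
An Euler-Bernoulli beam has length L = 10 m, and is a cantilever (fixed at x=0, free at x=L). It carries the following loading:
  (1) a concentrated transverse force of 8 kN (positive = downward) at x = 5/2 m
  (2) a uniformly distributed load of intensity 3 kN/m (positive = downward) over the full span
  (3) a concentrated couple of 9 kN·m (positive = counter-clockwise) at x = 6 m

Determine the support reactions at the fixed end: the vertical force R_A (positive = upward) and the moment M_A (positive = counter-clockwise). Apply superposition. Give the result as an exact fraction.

Load 1 — point force P=8 kN at a=5/2 m (b=L-a=15/2):
  R_A = P = 8 kN
  M_A = Pa = 8·(5/2) = 20 kN·m
Load 2 — uniform load w=3 kN/m over full span:
  R_A = wL = 3·10 = 30 kN
  M_A = wL²/2 = 3·10²/2 = 150 kN·m
Load 3 — applied couple M₀=9 kN·m at a=6 m (b=L-a=4):
  R_A = 0 kN
  M_A = -M₀ = -9 kN·m
Superposition: R_A = 38 kN, M_A = 161 kN·m

R_A = 38 kN, M_A = 161 kN·m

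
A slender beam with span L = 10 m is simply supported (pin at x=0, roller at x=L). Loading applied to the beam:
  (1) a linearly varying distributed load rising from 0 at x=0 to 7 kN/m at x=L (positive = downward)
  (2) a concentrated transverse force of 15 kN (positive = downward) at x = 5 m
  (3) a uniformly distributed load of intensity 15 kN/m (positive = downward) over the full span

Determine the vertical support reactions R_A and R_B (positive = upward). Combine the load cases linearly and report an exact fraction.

Load 1 — triangular load w₀=7 kN/m (0→w₀ over full span):
  R_A = w₀L/6 = 7·10/6 = 35/3 kN
  R_B = w₀L/3 = 7·10/3 = 70/3 kN
Load 2 — point force P=15 kN at a=5 m (b=L-a=5):
  R_A = Pb/L = 15·5/10 = 15/2 kN
  R_B = Pa/L = 15·5/10 = 15/2 kN
Load 3 — uniform load w=15 kN/m over full span:
  R_A = wL/2 = 15·10/2 = 75 kN
  R_B = wL/2 = 15·10/2 = 75 kN
Superposition: R_A = 565/6 kN, R_B = 635/6 kN

R_A = 565/6 kN, R_B = 635/6 kN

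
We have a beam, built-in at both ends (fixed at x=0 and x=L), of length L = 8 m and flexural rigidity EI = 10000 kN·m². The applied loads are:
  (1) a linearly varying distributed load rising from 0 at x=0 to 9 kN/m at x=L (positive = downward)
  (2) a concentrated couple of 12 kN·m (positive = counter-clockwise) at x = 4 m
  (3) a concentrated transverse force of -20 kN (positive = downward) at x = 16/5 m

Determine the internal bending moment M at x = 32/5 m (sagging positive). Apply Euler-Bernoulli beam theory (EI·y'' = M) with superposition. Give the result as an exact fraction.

M(32/5) = 533/125 kN·m

Load 1 — triangular load w₀=9 kN/m (0→w₀ over full span):
  M_1 = 3w₀Lx/20 - w₀L²/30 - w₀x³/(6L) = 3·9·8·(32/5)/20 - 9·8²/30 - 9·(32/5)³/(6·8) = 96/125 kN·m
Load 2 — applied couple M₀=12 kN·m at a=4 m (b=L-a=4):
  M_2 = R_Ax - M_A - M₀  [x>a] with R_A=9/4, M_A=3 = (9/4)·(32/5) - 3 - 12 = -3/5 kN·m
Load 3 — point force P=-20 kN at a=16/5 m (b=L-a=24/5):
  M_3 = Pa²(a+3b)(L-x)/L³ - Pa²b/L²  [x>a] = (-20)·(16/5)²·((16/5)+3·(24/5))·(8-(32/5))/8³ - (-20)·(16/5)²·(24/5)/8² = 512/125 kN·m
Superposition: M = Σ M_i = 533/125 kN·m ≈ 4.264000 kN·m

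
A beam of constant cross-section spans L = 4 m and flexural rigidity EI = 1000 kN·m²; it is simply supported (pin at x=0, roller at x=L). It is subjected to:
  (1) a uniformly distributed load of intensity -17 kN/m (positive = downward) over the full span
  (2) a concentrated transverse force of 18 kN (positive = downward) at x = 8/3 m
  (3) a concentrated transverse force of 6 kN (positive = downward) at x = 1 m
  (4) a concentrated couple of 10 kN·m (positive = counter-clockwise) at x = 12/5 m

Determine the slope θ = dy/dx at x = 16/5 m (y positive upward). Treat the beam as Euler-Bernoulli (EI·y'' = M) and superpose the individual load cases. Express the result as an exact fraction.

Load 1 — uniform load w=-17 kN/m over full span:
  θ_1 = -w(L³-6Lx²+4x³)/(24EI) = -(-17)·(4³-6·4·(16/5)²+4·(16/5)³)/(24·1000) = -561/15625 rad
Load 2 — point force P=18 kN at a=8/3 m (b=L-a=4/3):
  θ_2 = -Pa(2L²-6Lx+3x²+a²)/(6LEI)  [x>a] = -18·(8/3)·(2·4²-6·4·(16/5)+3·(16/5)²+(8/3)²)/(6·4·1000) = 392/28125 rad
Load 3 — point force P=6 kN at a=1 m (b=L-a=3):
  θ_3 = -Pa(2L²-6Lx+3x²+a²)/(6LEI)  [x>a] = -6·1·(2·4²-6·4·(16/5)+3·(16/5)²+1²)/(6·4·1000) = 327/100000 rad
Load 4 — applied couple M₀=10 kN·m at a=12/5 m (b=L-a=8/5):
  θ_4 = (M₀x²/(2L)-M₀(x-a)+C₁)/EI  [x>a] with C₁=M₀(3b²-L²)/(6L)=-52/15 = (10·(16/5)²/(2·4)-10·((16/5)-(12/5))+(-52/15))/1000 = 1/750 rad
Superposition: θ = Σ θ_i = -78133/4500000 rad ≈ -0.017363 rad

θ(16/5) = -78133/4500000 rad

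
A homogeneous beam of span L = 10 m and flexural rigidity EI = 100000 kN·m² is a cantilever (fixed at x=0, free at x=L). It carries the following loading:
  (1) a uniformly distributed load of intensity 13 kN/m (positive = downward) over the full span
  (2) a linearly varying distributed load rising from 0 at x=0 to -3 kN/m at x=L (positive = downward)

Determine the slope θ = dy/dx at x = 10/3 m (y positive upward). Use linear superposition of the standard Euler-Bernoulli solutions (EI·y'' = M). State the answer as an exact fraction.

θ(10/3) = -11/864 rad

Load 1 — uniform load w=13 kN/m over full span:
  θ_1 = -wx(x²-3Lx+3L²)/(6EI) = -13·(10/3)·((10/3)²-3·10·(10/3)+3·10²)/(6·100000) = -247/16200 rad
Load 2 — triangular load w₀=-3 kN/m (0→w₀ over full span):
  θ_2 = (w₀Lx²/4-w₀L²x/3-w₀x⁴/(24L))/EI = ((-3)·10·(10/3)²/4-(-3)·10²·(10/3)/3-(-3)·(10/3)⁴/(24·10))/100000 = 163/64800 rad
Superposition: θ = Σ θ_i = -11/864 rad ≈ -0.012731 rad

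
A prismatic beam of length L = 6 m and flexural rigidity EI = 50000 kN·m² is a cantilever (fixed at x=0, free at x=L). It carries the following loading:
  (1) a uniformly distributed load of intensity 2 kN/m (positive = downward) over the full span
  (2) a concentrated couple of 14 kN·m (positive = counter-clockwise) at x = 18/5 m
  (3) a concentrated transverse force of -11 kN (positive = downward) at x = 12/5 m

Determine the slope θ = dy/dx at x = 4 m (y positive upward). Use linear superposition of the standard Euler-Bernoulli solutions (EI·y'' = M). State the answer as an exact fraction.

Load 1 — uniform load w=2 kN/m over full span:
  θ_1 = -wx(x²-3Lx+3L²)/(6EI) = -2·4·(4²-3·6·4+3·6²)/(6·50000) = -13/9375 rad
Load 2 — applied couple M₀=14 kN·m at a=18/5 m (b=L-a=12/5):
  θ_2 = M₀a/EI  [x>a] = 14·(18/5)/50000 = 63/62500 rad
Load 3 — point force P=-11 kN at a=12/5 m (b=L-a=18/5):
  θ_3 = -Pa²/(2EI)  [x>a] = -(-11)·(12/5)²/(2·50000) = 99/156250 rad
Superposition: θ = Σ θ_i = 239/937500 rad ≈ 0.000255 rad

θ(4) = 239/937500 rad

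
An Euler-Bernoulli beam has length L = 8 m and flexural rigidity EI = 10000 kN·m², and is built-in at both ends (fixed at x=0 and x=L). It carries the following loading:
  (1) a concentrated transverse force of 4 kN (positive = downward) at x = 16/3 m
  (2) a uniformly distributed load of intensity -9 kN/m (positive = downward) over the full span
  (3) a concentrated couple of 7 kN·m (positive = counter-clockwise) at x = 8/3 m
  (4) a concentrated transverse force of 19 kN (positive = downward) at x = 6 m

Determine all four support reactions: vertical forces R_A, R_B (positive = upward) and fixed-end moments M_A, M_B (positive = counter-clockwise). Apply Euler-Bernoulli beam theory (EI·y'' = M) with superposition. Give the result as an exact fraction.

Load 1 — point force P=4 kN at a=16/3 m (b=L-a=8/3):
  R_A = Pb²(3a+b)/L³ = 4·(8/3)²·(3·(16/3)+(8/3))/8³ = 28/27 kN
  M_A = Pab²/L² = 4·(16/3)·(8/3)²/8² = 64/27 kN·m
  R_B = Pa²(a+3b)/L³ = 4·(16/3)²·((16/3)+3·(8/3))/8³ = 80/27 kN
  M_B = -Pa²b/L² = -4·(16/3)²·(8/3)/8² = -128/27 kN·m
Load 2 — uniform load w=-9 kN/m over full span:
  R_A = wL/2 = (-9)·8/2 = -36 kN
  M_A = wL²/12 = (-9)·8²/12 = -48 kN·m
  R_B = wL/2 = (-9)·8/2 = -36 kN
  M_B = -wL²/12 = -(-9)·8²/12 = 48 kN·m
Load 3 — applied couple M₀=7 kN·m at a=8/3 m (b=L-a=16/3):
  R_A = 6M₀ab/L³ = 6·7·(8/3)·(16/3)/8³ = 7/6 kN
  M_A = M₀b(2a-b)/L² = 7·(16/3)·(2·(8/3)-(16/3))/8² = 0 kN·m
  R_B = -6M₀ab/L³ = -6·7·(8/3)·(16/3)/8³ = -7/6 kN
  M_B = M₀a(2b-a)/L² = 7·(8/3)·(2·(16/3)-(8/3))/8² = 7/3 kN·m
Load 4 — point force P=19 kN at a=6 m (b=L-a=2):
  R_A = Pb²(3a+b)/L³ = 19·2²·(3·6+2)/8³ = 95/32 kN
  M_A = Pab²/L² = 19·6·2²/8² = 57/8 kN·m
  R_B = Pa²(a+3b)/L³ = 19·6²·(6+3·2)/8³ = 513/32 kN
  M_B = -Pa²b/L² = -19·6²·2/8² = -171/8 kN·m
Superposition: R_A = -26635/864 kN, M_A = -8317/216 kN·m, R_B = -15701/864 kN, M_B = 5231/216 kN·m

R_A = -26635/864 kN, M_A = -8317/216 kN·m, R_B = -15701/864 kN, M_B = 5231/216 kN·m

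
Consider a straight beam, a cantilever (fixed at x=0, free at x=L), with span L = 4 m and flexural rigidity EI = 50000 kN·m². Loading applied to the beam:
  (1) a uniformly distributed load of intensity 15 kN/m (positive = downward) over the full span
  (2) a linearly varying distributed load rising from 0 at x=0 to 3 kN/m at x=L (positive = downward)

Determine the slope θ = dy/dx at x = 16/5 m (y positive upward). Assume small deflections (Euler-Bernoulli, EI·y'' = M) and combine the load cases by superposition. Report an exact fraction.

θ(16/5) = -7128/1953125 rad

Load 1 — uniform load w=15 kN/m over full span:
  θ_1 = -wx(x²-3Lx+3L²)/(6EI) = -15·(16/5)·((16/5)²-3·4·(16/5)+3·4²)/(6·50000) = -248/78125 rad
Load 2 — triangular load w₀=3 kN/m (0→w₀ over full span):
  θ_2 = (w₀Lx²/4-w₀L²x/3-w₀x⁴/(24L))/EI = (3·4·(16/5)²/4-3·4²·(16/5)/3-3·(16/5)⁴/(24·4))/50000 = -928/1953125 rad
Superposition: θ = Σ θ_i = -7128/1953125 rad ≈ -0.003650 rad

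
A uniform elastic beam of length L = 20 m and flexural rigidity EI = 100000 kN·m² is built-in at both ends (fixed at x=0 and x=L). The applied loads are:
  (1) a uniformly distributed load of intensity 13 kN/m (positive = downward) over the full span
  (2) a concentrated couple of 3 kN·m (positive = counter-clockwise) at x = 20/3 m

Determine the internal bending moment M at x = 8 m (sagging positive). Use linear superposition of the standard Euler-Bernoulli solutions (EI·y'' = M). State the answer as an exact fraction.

Load 1 — uniform load w=13 kN/m over full span:
  M_1 = wLx/2 - wL²/12 - wx²/2 = 13·20·8/2 - 13·20²/12 - 13·8²/2 = 572/3 kN·m
Load 2 — applied couple M₀=3 kN·m at a=20/3 m (b=L-a=40/3):
  M_2 = R_Ax - M_A - M₀  [x>a] with R_A=1/5, M_A=0 = (1/5)·8 - 0 - 3 = -7/5 kN·m
Superposition: M = Σ M_i = 2839/15 kN·m ≈ 189.266667 kN·m

M(8) = 2839/15 kN·m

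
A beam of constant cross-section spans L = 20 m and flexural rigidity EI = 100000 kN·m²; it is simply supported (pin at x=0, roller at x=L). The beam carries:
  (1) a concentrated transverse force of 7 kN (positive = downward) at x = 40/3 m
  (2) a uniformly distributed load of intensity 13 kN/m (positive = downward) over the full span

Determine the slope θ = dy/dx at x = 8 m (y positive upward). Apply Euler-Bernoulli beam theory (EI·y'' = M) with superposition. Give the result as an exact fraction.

θ(8) = -13631/1012500 rad

Load 1 — point force P=7 kN at a=40/3 m (b=L-a=20/3):
  θ_1 = -Pb(L²-b²-3x²)/(6LEI)  [x≤a] = -7·(20/3)·(20²-(20/3)²-3·8²)/(6·20·100000) = -161/253125 rad
Load 2 — uniform load w=13 kN/m over full span:
  θ_2 = -w(L³-6Lx²+4x³)/(24EI) = -13·(20³-6·20·8²+4·8³)/(24·100000) = -481/37500 rad
Superposition: θ = Σ θ_i = -13631/1012500 rad ≈ -0.013463 rad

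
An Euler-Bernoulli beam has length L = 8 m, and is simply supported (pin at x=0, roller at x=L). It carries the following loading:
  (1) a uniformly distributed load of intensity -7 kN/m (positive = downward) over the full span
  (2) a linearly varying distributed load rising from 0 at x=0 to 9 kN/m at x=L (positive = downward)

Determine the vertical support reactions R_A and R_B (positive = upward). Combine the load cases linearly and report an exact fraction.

R_A = -16 kN, R_B = -4 kN

Load 1 — uniform load w=-7 kN/m over full span:
  R_A = wL/2 = (-7)·8/2 = -28 kN
  R_B = wL/2 = (-7)·8/2 = -28 kN
Load 2 — triangular load w₀=9 kN/m (0→w₀ over full span):
  R_A = w₀L/6 = 9·8/6 = 12 kN
  R_B = w₀L/3 = 9·8/3 = 24 kN
Superposition: R_A = -16 kN, R_B = -4 kN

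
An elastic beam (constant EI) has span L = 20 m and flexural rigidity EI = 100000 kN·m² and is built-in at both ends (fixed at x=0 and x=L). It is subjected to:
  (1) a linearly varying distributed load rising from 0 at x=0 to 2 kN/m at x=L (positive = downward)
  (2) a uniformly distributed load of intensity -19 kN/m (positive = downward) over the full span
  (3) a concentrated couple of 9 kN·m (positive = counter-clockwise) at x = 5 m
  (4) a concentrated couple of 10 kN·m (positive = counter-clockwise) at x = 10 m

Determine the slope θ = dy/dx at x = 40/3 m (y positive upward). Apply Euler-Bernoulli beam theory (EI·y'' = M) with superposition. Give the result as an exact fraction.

Load 1 — triangular load w₀=2 kN/m (0→w₀ over full span):
  θ_1 = -w₀(2x(L-x)(L-2x)(x+2L)+x²(L-x)²)/(120LEI) = -2·(2·(40/3)·(20-(40/3))·(20-2·(40/3))·((40/3)+2·20)+(40/3)²·(20-(40/3))²)/(120·20·100000) = 14/30375 rad
Load 2 — uniform load w=-19 kN/m over full span:
  θ_2 = -wx(L-x)(L-2x)/(12EI) = -(-19)·(40/3)·(20-(40/3))·(20-2·(40/3))/(12·100000) = -19/2025 rad
Load 3 — applied couple M₀=9 kN·m at a=5 m (b=L-a=15):
  θ_3 = (R_Ax²/2 - M_Ax - M₀(x-a))/EI  [x>a] with R_A=81/160, M_A=-27/16 = ((81/160)·(40/3)²/2 - (-27/16)·(40/3) - 9·((40/3)-5))/100000 = -3/40000 rad
Load 4 — applied couple M₀=10 kN·m at a=10 m (b=L-a=10):
  θ_4 = (R_Ax²/2 - M_Ax - M₀(x-a))/EI  [x>a] with R_A=3/4, M_A=5/2 = ((3/4)·(40/3)²/2 - (5/2)·(40/3) - 10·((40/3)-10))/100000 = 0 rad
Superposition: θ = Σ θ_i = -87449/9720000 rad ≈ -0.008997 rad

θ(40/3) = -87449/9720000 rad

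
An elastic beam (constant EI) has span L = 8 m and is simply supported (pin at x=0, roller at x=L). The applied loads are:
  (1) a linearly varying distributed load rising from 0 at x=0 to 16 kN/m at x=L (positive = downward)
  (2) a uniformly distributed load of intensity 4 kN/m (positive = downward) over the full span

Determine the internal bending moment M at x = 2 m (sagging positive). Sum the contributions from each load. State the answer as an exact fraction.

M(2) = 64 kN·m

Load 1 — triangular load w₀=16 kN/m (0→w₀ over full span):
  M_1 = w₀Lx/6 - w₀x³/(6L) = 16·8·2/6 - 16·2³/(6·8) = 40 kN·m
Load 2 — uniform load w=4 kN/m over full span:
  M_2 = wx(L-x)/2 = 4·2·(8-2)/2 = 24 kN·m
Superposition: M = Σ M_i = 64 kN·m ≈ 64.000000 kN·m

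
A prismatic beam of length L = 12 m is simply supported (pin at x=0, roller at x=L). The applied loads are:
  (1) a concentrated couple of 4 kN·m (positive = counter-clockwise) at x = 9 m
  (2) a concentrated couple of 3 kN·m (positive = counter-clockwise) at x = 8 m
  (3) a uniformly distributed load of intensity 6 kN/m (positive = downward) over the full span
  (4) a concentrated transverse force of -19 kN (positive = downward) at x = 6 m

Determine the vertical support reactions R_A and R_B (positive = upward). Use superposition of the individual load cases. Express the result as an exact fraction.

R_A = 325/12 kN, R_B = 311/12 kN

Load 1 — applied couple M₀=4 kN·m at a=9 m (b=L-a=3):
  R_A = M₀/L = 4/12 = 1/3 kN
  R_B = -M₀/L = -4/12 = -1/3 kN
Load 2 — applied couple M₀=3 kN·m at a=8 m (b=L-a=4):
  R_A = M₀/L = 3/12 = 1/4 kN
  R_B = -M₀/L = -3/12 = -1/4 kN
Load 3 — uniform load w=6 kN/m over full span:
  R_A = wL/2 = 6·12/2 = 36 kN
  R_B = wL/2 = 6·12/2 = 36 kN
Load 4 — point force P=-19 kN at a=6 m (b=L-a=6):
  R_A = Pb/L = (-19)·6/12 = -19/2 kN
  R_B = Pa/L = (-19)·6/12 = -19/2 kN
Superposition: R_A = 325/12 kN, R_B = 311/12 kN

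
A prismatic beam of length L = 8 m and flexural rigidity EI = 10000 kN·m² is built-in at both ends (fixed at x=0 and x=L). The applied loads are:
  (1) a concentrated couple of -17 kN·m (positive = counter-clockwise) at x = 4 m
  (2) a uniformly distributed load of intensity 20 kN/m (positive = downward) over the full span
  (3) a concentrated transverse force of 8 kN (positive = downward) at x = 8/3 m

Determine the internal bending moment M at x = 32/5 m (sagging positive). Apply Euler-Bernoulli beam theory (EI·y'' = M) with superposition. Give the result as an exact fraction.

M(32/5) = -871/180 kN·m

Load 1 — applied couple M₀=-17 kN·m at a=4 m (b=L-a=4):
  M_1 = R_Ax - M_A - M₀  [x>a] with R_A=-51/16, M_A=-17/4 = (-51/16)·(32/5) - (-17/4) - (-17) = 17/20 kN·m
Load 2 — uniform load w=20 kN/m over full span:
  M_2 = wLx/2 - wL²/12 - wx²/2 = 20·8·(32/5)/2 - 20·8²/12 - 20·(32/5)²/2 = -64/15 kN·m
Load 3 — point force P=8 kN at a=8/3 m (b=L-a=16/3):
  M_3 = Pa²(a+3b)(L-x)/L³ - Pa²b/L²  [x>a] = 8·(8/3)²·((8/3)+3·(16/3))·(8-(32/5))/8³ - 8·(8/3)²·(16/3)/8² = -64/45 kN·m
Superposition: M = Σ M_i = -871/180 kN·m ≈ -4.838889 kN·m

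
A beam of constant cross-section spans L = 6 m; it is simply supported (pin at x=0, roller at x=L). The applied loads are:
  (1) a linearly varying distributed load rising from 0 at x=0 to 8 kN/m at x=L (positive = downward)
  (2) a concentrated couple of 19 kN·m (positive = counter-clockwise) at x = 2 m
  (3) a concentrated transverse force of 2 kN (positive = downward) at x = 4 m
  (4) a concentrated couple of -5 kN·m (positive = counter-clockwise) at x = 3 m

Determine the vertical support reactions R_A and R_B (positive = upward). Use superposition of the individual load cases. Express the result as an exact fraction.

Load 1 — triangular load w₀=8 kN/m (0→w₀ over full span):
  R_A = w₀L/6 = 8·6/6 = 8 kN
  R_B = w₀L/3 = 8·6/3 = 16 kN
Load 2 — applied couple M₀=19 kN·m at a=2 m (b=L-a=4):
  R_A = M₀/L = 19/6 kN
  R_B = -M₀/L = -19/6 kN
Load 3 — point force P=2 kN at a=4 m (b=L-a=2):
  R_A = Pb/L = 2·2/6 = 2/3 kN
  R_B = Pa/L = 2·4/6 = 4/3 kN
Load 4 — applied couple M₀=-5 kN·m at a=3 m (b=L-a=3):
  R_A = M₀/L = (-5)/6 = -5/6 kN
  R_B = -M₀/L = -(-5)/6 = 5/6 kN
Superposition: R_A = 11 kN, R_B = 15 kN

R_A = 11 kN, R_B = 15 kN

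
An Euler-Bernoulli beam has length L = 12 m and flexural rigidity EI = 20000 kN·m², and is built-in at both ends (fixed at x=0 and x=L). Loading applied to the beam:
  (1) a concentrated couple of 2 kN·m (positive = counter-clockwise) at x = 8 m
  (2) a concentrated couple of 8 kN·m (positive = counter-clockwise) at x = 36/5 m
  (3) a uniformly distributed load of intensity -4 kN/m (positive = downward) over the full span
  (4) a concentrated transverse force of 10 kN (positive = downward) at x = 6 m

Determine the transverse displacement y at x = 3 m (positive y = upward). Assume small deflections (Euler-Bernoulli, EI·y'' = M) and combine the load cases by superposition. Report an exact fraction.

Load 1 — applied couple M₀=2 kN·m at a=8 m (b=L-a=4):
  y_1 = (R_Ax³/6 - M_Ax²/2)/EI  [x≤a] with R_A=2/9, M_A=2/3 = ((2/9)·3³/6 - (2/3)·3²/2)/20000 = -1/10000 m
Load 2 — applied couple M₀=8 kN·m at a=36/5 m (b=L-a=24/5):
  y_2 = (R_Ax³/6 - M_Ax²/2)/EI  [x≤a] with R_A=24/25, M_A=64/25 = ((24/25)·3³/6 - (64/25)·3²/2)/20000 = -9/25000 m
Load 3 — uniform load w=-4 kN/m over full span:
  y_3 = -wx²(L-x)²/(24EI) = -(-4)·3²·(12-3)²/(24·20000) = 243/40000 m
Load 4 — point force P=10 kN at a=6 m (b=L-a=6):
  y_4 = -Pb²x²(3aL-(3a+b)x)/(6L³EI)  [x≤a] = -10·6²·3²·(3·6·12-(3·6+6)·3)/(6·12³·20000) = -9/4000 m
Superposition: y = Σ y_i = 673/200000 m ≈ 0.003365 m

y(3) = 673/200000 m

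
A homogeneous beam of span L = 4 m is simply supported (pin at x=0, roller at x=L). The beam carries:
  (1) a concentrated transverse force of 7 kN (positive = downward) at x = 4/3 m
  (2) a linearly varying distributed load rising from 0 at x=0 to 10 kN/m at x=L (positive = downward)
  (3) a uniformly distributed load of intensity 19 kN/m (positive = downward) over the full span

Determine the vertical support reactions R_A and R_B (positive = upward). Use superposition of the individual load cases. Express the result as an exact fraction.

R_A = 148/3 kN, R_B = 161/3 kN

Load 1 — point force P=7 kN at a=4/3 m (b=L-a=8/3):
  R_A = Pb/L = 7·(8/3)/4 = 14/3 kN
  R_B = Pa/L = 7·(4/3)/4 = 7/3 kN
Load 2 — triangular load w₀=10 kN/m (0→w₀ over full span):
  R_A = w₀L/6 = 10·4/6 = 20/3 kN
  R_B = w₀L/3 = 10·4/3 = 40/3 kN
Load 3 — uniform load w=19 kN/m over full span:
  R_A = wL/2 = 19·4/2 = 38 kN
  R_B = wL/2 = 19·4/2 = 38 kN
Superposition: R_A = 148/3 kN, R_B = 161/3 kN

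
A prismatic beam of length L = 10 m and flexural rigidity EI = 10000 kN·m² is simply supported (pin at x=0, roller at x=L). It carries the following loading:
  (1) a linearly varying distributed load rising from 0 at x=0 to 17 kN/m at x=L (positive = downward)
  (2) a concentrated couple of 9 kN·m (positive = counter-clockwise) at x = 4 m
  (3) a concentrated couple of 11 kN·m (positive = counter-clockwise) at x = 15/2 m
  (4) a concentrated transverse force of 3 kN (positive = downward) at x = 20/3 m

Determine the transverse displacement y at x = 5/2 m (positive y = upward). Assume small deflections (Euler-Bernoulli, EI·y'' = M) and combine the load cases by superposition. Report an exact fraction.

Load 1 — triangular load w₀=17 kN/m (0→w₀ over full span):
  y_1 = -w₀x(7L⁴-10L²x²+3x⁴)/(360LEI) = -17·(5/2)·(7·10⁴-10·10²·(5/2)²+3·(5/2)⁴)/(360·10·10000) = -1853/24576 m
Load 2 — applied couple M₀=9 kN·m at a=4 m (b=L-a=6):
  y_2 = (M₀x³/(6L)+C₁x)/EI  [x≤a] with C₁=M₀(3b²-L²)/(6L)=6/5 = (9·(5/2)³/(6·10)+(6/5)·(5/2))/10000 = 171/320000 m
Load 3 — applied couple M₀=11 kN·m at a=15/2 m (b=L-a=5/2):
  y_3 = (M₀x³/(6L)+C₁x)/EI  [x≤a] with C₁=M₀(3b²-L²)/(6L)=-715/48 = (11·(5/2)³/(6·10)+(-715/48)·(5/2))/10000 = -11/3200 m
Load 4 — point force P=3 kN at a=20/3 m (b=L-a=10/3):
  y_4 = -Pbx(L²-b²-x²)/(6LEI)  [x≤a] = -3·(10/3)·(5/2)·(10²-(10/3)²-(5/2)²)/(6·10·10000) = -119/34560 m
Superposition: y = Σ y_i = -11300453/138240000 m ≈ -0.081745 m

y(5/2) = -11300453/138240000 m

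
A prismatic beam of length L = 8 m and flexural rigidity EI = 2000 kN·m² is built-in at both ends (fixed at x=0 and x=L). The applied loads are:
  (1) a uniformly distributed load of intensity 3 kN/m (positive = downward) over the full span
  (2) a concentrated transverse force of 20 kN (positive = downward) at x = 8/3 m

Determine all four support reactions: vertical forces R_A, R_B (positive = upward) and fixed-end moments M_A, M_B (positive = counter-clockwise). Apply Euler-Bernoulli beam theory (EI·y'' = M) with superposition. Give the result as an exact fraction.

Load 1 — uniform load w=3 kN/m over full span:
  R_A = wL/2 = 3·8/2 = 12 kN
  M_A = wL²/12 = 3·8²/12 = 16 kN·m
  R_B = wL/2 = 3·8/2 = 12 kN
  M_B = -wL²/12 = -3·8²/12 = -16 kN·m
Load 2 — point force P=20 kN at a=8/3 m (b=L-a=16/3):
  R_A = Pb²(3a+b)/L³ = 20·(16/3)²·(3·(8/3)+(16/3))/8³ = 400/27 kN
  M_A = Pab²/L² = 20·(8/3)·(16/3)²/8² = 640/27 kN·m
  R_B = Pa²(a+3b)/L³ = 20·(8/3)²·((8/3)+3·(16/3))/8³ = 140/27 kN
  M_B = -Pa²b/L² = -20·(8/3)²·(16/3)/8² = -320/27 kN·m
Superposition: R_A = 724/27 kN, M_A = 1072/27 kN·m, R_B = 464/27 kN, M_B = -752/27 kN·m

R_A = 724/27 kN, M_A = 1072/27 kN·m, R_B = 464/27 kN, M_B = -752/27 kN·m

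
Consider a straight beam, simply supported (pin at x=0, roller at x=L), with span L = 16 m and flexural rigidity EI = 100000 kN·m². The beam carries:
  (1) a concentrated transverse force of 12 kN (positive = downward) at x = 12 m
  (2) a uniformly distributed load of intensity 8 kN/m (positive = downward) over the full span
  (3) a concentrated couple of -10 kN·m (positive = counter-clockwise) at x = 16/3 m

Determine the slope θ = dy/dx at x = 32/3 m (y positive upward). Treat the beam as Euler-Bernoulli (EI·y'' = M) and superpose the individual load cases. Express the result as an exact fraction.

Load 1 — point force P=12 kN at a=12 m (b=L-a=4):
  θ_1 = -Pb(L²-b²-3x²)/(6LEI)  [x≤a] = -12·4·(16²-4²-3·(32/3)²)/(6·16·100000) = 19/37500 rad
Load 2 — uniform load w=8 kN/m over full span:
  θ_2 = -w(L³-6Lx²+4x³)/(24EI) = -8·(16³-6·16·(32/3)²+4·(32/3)³)/(24·100000) = 1664/253125 rad
Load 3 — applied couple M₀=-10 kN·m at a=16/3 m (b=L-a=32/3):
  θ_3 = (M₀x²/(2L)-M₀(x-a)+C₁)/EI  [x>a] with C₁=M₀(3b²-L²)/(6L)=-80/9 = ((-10)·(32/3)²/(2·16)-(-10)·((32/3)-(16/3))+(-80/9))/100000 = 1/11250 rad
Superposition: θ = Σ θ_i = 7259/1012500 rad ≈ 0.007169 rad

θ(32/3) = 7259/1012500 rad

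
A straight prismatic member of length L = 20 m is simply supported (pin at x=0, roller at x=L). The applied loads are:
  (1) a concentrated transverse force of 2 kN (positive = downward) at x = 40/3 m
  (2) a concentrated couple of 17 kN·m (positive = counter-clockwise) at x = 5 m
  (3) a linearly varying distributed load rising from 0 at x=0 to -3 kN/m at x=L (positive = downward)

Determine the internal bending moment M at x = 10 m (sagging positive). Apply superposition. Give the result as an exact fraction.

M(10) = -461/6 kN·m

Load 1 — point force P=2 kN at a=40/3 m (b=L-a=20/3):
  M_1 = Pbx/L  [x≤a] = 2·(20/3)·10/20 = 20/3 kN·m
Load 2 — applied couple M₀=17 kN·m at a=5 m (b=L-a=15):
  M_2 = M₀x/L - M₀  [x>a] = 17·10/20 - 17 = -17/2 kN·m
Load 3 — triangular load w₀=-3 kN/m (0→w₀ over full span):
  M_3 = w₀Lx/6 - w₀x³/(6L) = (-3)·20·10/6 - (-3)·10³/(6·20) = -75 kN·m
Superposition: M = Σ M_i = -461/6 kN·m ≈ -76.833333 kN·m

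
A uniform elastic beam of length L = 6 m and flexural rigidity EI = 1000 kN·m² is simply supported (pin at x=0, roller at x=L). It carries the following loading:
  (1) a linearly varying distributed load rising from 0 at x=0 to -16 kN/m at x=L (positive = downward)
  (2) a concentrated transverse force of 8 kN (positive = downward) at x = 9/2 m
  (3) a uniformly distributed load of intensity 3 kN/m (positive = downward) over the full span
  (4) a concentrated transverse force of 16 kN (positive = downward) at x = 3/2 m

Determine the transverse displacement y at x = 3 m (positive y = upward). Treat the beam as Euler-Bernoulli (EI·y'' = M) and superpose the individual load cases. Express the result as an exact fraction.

Load 1 — triangular load w₀=-16 kN/m (0→w₀ over full span):
  y_1 = -w₀x(7L⁴-10L²x²+3x⁴)/(360LEI) = -(-16)·3·(7·6⁴-10·6²·3²+3·3⁴)/(360·6·1000) = 27/200 m
Load 2 — point force P=8 kN at a=9/2 m (b=L-a=3/2):
  y_2 = -Pbx(L²-b²-x²)/(6LEI)  [x≤a] = -8·(3/2)·3·(6²-(3/2)²-3²)/(6·6·1000) = -99/4000 m
Load 3 — uniform load w=3 kN/m over full span:
  y_3 = -wx(L³-2Lx²+x³)/(24EI) = -3·3·(6³-2·6·3²+3³)/(24·1000) = -81/1600 m
Load 4 — point force P=16 kN at a=3/2 m (b=L-a=9/2):
  y_4 = -Pa(L-x)(2Lx-a²-x²)/(6LEI)  [x>a] = -16·(3/2)·(6-3)·(2·6·3-(3/2)²-3²)/(6·6·1000) = -99/2000 m
Superposition: y = Σ y_i = 81/8000 m ≈ 0.010125 m

y(3) = 81/8000 m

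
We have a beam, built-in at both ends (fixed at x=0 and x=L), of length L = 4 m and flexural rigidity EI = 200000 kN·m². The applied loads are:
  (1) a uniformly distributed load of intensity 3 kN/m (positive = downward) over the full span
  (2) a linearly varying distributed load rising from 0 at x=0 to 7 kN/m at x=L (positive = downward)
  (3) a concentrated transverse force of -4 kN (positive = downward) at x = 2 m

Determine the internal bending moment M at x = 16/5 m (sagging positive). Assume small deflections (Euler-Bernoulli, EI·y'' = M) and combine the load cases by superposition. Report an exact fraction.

M(16/5) = 146/375 kN·m

Load 1 — uniform load w=3 kN/m over full span:
  M_1 = wLx/2 - wL²/12 - wx²/2 = 3·4·(16/5)/2 - 3·4²/12 - 3·(16/5)²/2 = -4/25 kN·m
Load 2 — triangular load w₀=7 kN/m (0→w₀ over full span):
  M_2 = 3w₀Lx/20 - w₀L²/30 - w₀x³/(6L) = 3·7·4·(16/5)/20 - 7·4²/30 - 7·(16/5)³/(6·4) = 56/375 kN·m
Load 3 — point force P=-4 kN at a=2 m (b=L-a=2):
  M_3 = Pa²(a+3b)(L-x)/L³ - Pa²b/L²  [x>a] = (-4)·2²·(2+3·2)·(4-(16/5))/4³ - (-4)·2²·2/4² = 2/5 kN·m
Superposition: M = Σ M_i = 146/375 kN·m ≈ 0.389333 kN·m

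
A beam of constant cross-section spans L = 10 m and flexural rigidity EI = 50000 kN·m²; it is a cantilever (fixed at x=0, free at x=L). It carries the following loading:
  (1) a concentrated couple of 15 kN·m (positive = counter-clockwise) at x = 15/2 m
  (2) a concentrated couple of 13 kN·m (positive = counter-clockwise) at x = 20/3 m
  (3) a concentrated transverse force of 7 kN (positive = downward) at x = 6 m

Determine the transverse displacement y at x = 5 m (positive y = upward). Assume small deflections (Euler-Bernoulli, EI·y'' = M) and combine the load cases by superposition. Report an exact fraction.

y(5) = -7/12000 m

Load 1 — applied couple M₀=15 kN·m at a=15/2 m (b=L-a=5/2):
  y_1 = M₀x²/(2EI)  [x≤a] = 15·5²/(2·50000) = 3/800 m
Load 2 — applied couple M₀=13 kN·m at a=20/3 m (b=L-a=10/3):
  y_2 = M₀x²/(2EI)  [x≤a] = 13·5²/(2·50000) = 13/4000 m
Load 3 — point force P=7 kN at a=6 m (b=L-a=4):
  y_3 = -Px²(3a-x)/(6EI)  [x≤a] = -7·5²·(3·6-5)/(6·50000) = -91/12000 m
Superposition: y = Σ y_i = -7/12000 m ≈ -0.000583 m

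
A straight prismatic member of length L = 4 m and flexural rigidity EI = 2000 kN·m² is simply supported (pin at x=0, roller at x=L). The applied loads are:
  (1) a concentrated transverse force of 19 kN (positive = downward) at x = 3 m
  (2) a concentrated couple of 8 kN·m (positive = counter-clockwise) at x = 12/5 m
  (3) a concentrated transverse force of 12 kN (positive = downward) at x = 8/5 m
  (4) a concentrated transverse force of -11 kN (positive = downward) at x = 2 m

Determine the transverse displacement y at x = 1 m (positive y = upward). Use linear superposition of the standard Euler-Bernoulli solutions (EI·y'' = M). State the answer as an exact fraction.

y(1) = -227/31250 m

Load 1 — point force P=19 kN at a=3 m (b=L-a=1):
  y_1 = -Pbx(L²-b²-x²)/(6LEI)  [x≤a] = -19·1·1·(4²-1²-1²)/(6·4·2000) = -133/24000 m
Load 2 — applied couple M₀=8 kN·m at a=12/5 m (b=L-a=8/5):
  y_2 = (M₀x³/(6L)+C₁x)/EI  [x≤a] with C₁=M₀(3b²-L²)/(6L)=-208/75 = (8·1³/(6·4)+(-208/75)·1)/2000 = -61/50000 m
Load 3 — point force P=12 kN at a=8/5 m (b=L-a=12/5):
  y_3 = -Pbx(L²-b²-x²)/(6LEI)  [x≤a] = -12·(12/5)·1·(4²-(12/5)²-1²)/(6·4·2000) = -693/125000 m
Load 4 — point force P=-11 kN at a=2 m (b=L-a=2):
  y_4 = -Pbx(L²-b²-x²)/(6LEI)  [x≤a] = -(-11)·2·1·(4²-2²-1²)/(6·4·2000) = 121/24000 m
Superposition: y = Σ y_i = -227/31250 m ≈ -0.007264 m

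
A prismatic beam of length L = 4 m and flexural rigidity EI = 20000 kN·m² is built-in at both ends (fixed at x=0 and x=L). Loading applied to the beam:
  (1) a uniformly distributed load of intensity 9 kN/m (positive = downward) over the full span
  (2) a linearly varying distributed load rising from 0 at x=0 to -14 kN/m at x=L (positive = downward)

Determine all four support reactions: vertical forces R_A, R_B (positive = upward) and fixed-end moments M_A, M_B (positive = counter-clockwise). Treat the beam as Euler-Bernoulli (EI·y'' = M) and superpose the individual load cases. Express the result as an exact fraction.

R_A = 48/5 kN, M_A = 68/15 kN·m, R_B = -8/5 kN, M_B = -4/5 kN·m

Load 1 — uniform load w=9 kN/m over full span:
  R_A = wL/2 = 9·4/2 = 18 kN
  M_A = wL²/12 = 9·4²/12 = 12 kN·m
  R_B = wL/2 = 9·4/2 = 18 kN
  M_B = -wL²/12 = -9·4²/12 = -12 kN·m
Load 2 — triangular load w₀=-14 kN/m (0→w₀ over full span):
  R_A = 3w₀L/20 = 3·(-14)·4/20 = -42/5 kN
  M_A = w₀L²/30 = (-14)·4²/30 = -112/15 kN·m
  R_B = 7w₀L/20 = 7·(-14)·4/20 = -98/5 kN
  M_B = -w₀L²/20 = -(-14)·4²/20 = 56/5 kN·m
Superposition: R_A = 48/5 kN, M_A = 68/15 kN·m, R_B = -8/5 kN, M_B = -4/5 kN·m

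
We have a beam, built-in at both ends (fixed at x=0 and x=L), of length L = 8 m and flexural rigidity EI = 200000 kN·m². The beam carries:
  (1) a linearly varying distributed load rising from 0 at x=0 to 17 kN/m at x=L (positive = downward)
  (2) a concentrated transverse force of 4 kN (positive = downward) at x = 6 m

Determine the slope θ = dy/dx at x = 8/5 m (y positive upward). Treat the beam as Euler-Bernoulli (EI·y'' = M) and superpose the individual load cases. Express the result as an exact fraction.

Load 1 — triangular load w₀=17 kN/m (0→w₀ over full span):
  θ_1 = -w₀(2x(L-x)(L-2x)(x+2L)+x²(L-x)²)/(120LEI) = -17·(2·(8/5)·(8-(8/5))·(8-2·(8/5))·((8/5)+2·8)+(8/5)²·(8-(8/5))²)/(120·8·200000) = -952/5859375 rad
Load 2 — point force P=4 kN at a=6 m (b=L-a=2):
  θ_2 = -Pb²x(2aL-(3a+b)x)/(2L³EI)  [x≤a] = -4·2²·(8/5)·(2·6·8-(3·6+2)·(8/5))/(2·8³·200000) = -1/125000 rad
Superposition: θ = Σ θ_i = -7991/46875000 rad ≈ -0.000170 rad

θ(8/5) = -7991/46875000 rad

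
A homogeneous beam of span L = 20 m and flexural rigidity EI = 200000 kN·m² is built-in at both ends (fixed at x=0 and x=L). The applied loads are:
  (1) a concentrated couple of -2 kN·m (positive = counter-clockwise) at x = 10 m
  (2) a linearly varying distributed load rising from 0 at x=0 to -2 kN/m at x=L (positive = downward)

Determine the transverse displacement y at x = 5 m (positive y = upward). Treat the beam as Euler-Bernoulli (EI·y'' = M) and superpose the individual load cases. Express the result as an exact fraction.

Load 1 — applied couple M₀=-2 kN·m at a=10 m (b=L-a=10):
  y_1 = (R_Ax³/6 - M_Ax²/2)/EI  [x≤a] with R_A=-3/20, M_A=-1/2 = ((-3/20)·5³/6 - (-1/2)·5²/2)/200000 = 1/64000 m
Load 2 — triangular load w₀=-2 kN/m (0→w₀ over full span):
  y_2 = -w₀x²(L-x)²(x+2L)/(120LEI) = -(-2)·5²·(20-5)²·(5+2·20)/(120·20·200000) = 27/25600 m
Superposition: y = Σ y_i = 137/128000 m ≈ 0.001070 m

y(5) = 137/128000 m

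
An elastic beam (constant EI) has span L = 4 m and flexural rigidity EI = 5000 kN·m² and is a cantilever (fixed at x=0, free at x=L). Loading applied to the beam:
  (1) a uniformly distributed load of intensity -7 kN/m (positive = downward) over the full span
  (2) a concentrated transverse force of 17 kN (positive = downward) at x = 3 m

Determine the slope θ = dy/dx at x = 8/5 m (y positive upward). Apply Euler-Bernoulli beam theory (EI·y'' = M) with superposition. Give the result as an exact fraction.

Load 1 — uniform load w=-7 kN/m over full span:
  θ_1 = -wx(x²-3Lx+3L²)/(6EI) = -(-7)·(8/5)·((8/5)²-3·4·(8/5)+3·4²)/(6·5000) = 2744/234375 rad
Load 2 — point force P=17 kN at a=3 m (b=L-a=1):
  θ_2 = -Px(2a-x)/(2EI)  [x≤a] = -17·(8/5)·(2·3-(8/5))/(2·5000) = -187/15625 rad
Superposition: θ = Σ θ_i = -61/234375 rad ≈ -0.000260 rad

θ(8/5) = -61/234375 rad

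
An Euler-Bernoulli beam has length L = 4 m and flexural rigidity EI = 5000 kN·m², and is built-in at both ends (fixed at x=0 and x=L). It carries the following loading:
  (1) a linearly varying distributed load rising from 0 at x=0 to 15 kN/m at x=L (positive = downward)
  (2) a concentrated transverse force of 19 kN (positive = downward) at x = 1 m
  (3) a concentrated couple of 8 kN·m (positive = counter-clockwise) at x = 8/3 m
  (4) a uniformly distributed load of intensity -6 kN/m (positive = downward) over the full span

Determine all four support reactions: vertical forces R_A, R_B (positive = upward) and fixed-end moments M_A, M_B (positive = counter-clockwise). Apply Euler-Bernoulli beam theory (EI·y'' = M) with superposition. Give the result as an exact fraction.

Load 1 — triangular load w₀=15 kN/m (0→w₀ over full span):
  R_A = 3w₀L/20 = 3·15·4/20 = 9 kN
  M_A = w₀L²/30 = 15·4²/30 = 8 kN·m
  R_B = 7w₀L/20 = 7·15·4/20 = 21 kN
  M_B = -w₀L²/20 = -15·4²/20 = -12 kN·m
Load 2 — point force P=19 kN at a=1 m (b=L-a=3):
  R_A = Pb²(3a+b)/L³ = 19·3²·(3·1+3)/4³ = 513/32 kN
  M_A = Pab²/L² = 19·1·3²/4² = 171/16 kN·m
  R_B = Pa²(a+3b)/L³ = 19·1²·(1+3·3)/4³ = 95/32 kN
  M_B = -Pa²b/L² = -19·1²·3/4² = -57/16 kN·m
Load 3 — applied couple M₀=8 kN·m at a=8/3 m (b=L-a=4/3):
  R_A = 6M₀ab/L³ = 6·8·(8/3)·(4/3)/4³ = 8/3 kN
  M_A = M₀b(2a-b)/L² = 8·(4/3)·(2·(8/3)-(4/3))/4² = 8/3 kN·m
  R_B = -6M₀ab/L³ = -6·8·(8/3)·(4/3)/4³ = -8/3 kN
  M_B = M₀a(2b-a)/L² = 8·(8/3)·(2·(4/3)-(8/3))/4² = 0 kN·m
Load 4 — uniform load w=-6 kN/m over full span:
  R_A = wL/2 = (-6)·4/2 = -12 kN
  M_A = wL²/12 = (-6)·4²/12 = -8 kN·m
  R_B = wL/2 = (-6)·4/2 = -12 kN
  M_B = -wL²/12 = -(-6)·4²/12 = 8 kN·m
Superposition: R_A = 1507/96 kN, M_A = 641/48 kN·m, R_B = 893/96 kN, M_B = -121/16 kN·m

R_A = 1507/96 kN, M_A = 641/48 kN·m, R_B = 893/96 kN, M_B = -121/16 kN·m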